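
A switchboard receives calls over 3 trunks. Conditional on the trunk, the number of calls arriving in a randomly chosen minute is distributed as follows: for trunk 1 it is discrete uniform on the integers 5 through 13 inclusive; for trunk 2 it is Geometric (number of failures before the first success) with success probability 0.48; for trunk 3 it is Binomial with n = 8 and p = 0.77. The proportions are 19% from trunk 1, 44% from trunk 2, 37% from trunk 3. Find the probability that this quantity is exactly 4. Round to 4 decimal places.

0.0409

Conditional on each trunk, P(X = 4): 1: 0; 2: 0.0350958; 3: 0.0688608.
By total probability, P(X = 4) = 0.19·0 + 0.44·0.0350958 + 0.37·0.0688608 = 0.0409206.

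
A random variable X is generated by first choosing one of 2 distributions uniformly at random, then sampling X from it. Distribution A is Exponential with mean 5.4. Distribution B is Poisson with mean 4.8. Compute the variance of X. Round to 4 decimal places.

17.0700

Per component, A: μ=5.4, E[X²]=58.32; B: μ=4.8, E[X²]=27.84.
E[X] = 0.5·5.4 + 0.5·4.8 = 5.1.
E[X²] = 0.5·58.32 + 0.5·27.84 = 43.08.
Var(X) = E[X²] − (E[X])² = 43.08 − 26.01 = 17.07.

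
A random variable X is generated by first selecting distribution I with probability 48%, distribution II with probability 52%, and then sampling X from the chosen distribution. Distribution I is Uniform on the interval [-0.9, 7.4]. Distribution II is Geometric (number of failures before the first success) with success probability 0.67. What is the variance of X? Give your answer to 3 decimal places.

5.036

Per component, I: μ=3.25, E[X²]=16.3033; II: μ=0.492537, E[X²]=0.977723.
E[X] = 0.48·3.25 + 0.52·0.492537 = 1.81612.
E[X²] = 0.48·16.3033 + 0.52·0.977723 = 8.33402.
Var(X) = E[X²] − (E[X])² = 8.33402 − 3.29829 = 5.03573.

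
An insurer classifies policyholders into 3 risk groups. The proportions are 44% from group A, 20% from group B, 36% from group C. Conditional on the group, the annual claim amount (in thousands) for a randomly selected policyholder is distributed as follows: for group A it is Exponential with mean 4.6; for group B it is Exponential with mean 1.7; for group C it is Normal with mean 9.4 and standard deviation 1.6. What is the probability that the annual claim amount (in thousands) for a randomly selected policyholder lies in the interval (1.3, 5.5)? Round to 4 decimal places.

0.2865

Conditional on each group, P(1.3 < X < 5.5): A: 0.451308; B: 0.426122; C: 0.0073944.
By total probability, P(1.3 < X < 5.5) = 0.44·0.451308 + 0.2·0.426122 + 0.36·0.0073944 = 0.286462.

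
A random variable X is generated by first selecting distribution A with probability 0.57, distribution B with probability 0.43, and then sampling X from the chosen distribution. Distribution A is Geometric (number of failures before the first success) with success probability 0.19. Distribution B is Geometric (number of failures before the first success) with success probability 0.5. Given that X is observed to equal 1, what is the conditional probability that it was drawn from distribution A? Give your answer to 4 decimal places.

0.4493

Likelihoods P(X=1 | ·): A: 0.1539; B: 0.25.
Posterior ∝ prior × likelihood. Numerator for A: 0.57·0.1539 = 0.087723.
Normalizing constant: 0.57·0.1539 + 0.43·0.25 = 0.195223.
P(A | observation) = 0.087723 / 0.195223 = 0.449348.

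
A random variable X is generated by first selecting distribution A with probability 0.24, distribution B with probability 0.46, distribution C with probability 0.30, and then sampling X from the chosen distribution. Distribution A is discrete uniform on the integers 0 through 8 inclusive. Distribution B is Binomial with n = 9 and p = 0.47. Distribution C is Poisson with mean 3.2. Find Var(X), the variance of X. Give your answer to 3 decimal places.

Per component, A: μ=4, E[X²]=22.6667; B: μ=4.23, E[X²]=20.1348; C: μ=3.2, E[X²]=13.44.
E[X] = 0.24·4 + 0.46·4.23 + 0.3·3.2 = 3.8658.
E[X²] = 0.24·22.6667 + 0.46·20.1348 + 0.3·13.44 = 18.734.
Var(X) = E[X²] − (E[X])² = 18.734 − 14.9444 = 3.7896.

3.790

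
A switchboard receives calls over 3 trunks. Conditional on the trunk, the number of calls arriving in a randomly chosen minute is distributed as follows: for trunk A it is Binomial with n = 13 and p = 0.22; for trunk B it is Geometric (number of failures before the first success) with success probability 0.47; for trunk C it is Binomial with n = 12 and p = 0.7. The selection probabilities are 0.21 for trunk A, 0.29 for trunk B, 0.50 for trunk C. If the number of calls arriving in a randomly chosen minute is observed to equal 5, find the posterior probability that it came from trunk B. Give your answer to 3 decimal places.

Likelihoods P(X=5 | ·): A: 0.0908759; B: 0.0196552; C: 0.0291115.
Posterior ∝ prior × likelihood. Numerator for B: 0.29·0.0196552 = 0.0057.
Normalizing constant: 0.21·0.0908759 + 0.29·0.0196552 + 0.5·0.0291115 = 0.0393397.
P(B | observation) = 0.0057 / 0.0393397 = 0.144892.

0.145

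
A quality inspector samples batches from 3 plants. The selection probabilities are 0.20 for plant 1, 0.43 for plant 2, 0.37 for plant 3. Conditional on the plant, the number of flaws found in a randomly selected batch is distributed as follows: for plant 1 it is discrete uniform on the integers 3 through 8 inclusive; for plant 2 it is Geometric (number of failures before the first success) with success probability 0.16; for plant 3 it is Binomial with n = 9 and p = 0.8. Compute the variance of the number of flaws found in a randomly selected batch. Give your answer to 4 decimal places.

Per component, 1: μ=5.5, E[X²]=33.1667; 2: μ=5.25, E[X²]=60.375; 3: μ=7.2, E[X²]=53.28.
E[X] = 0.2·5.5 + 0.43·5.25 + 0.37·7.2 = 6.0215.
E[X²] = 0.2·33.1667 + 0.43·60.375 + 0.37·53.28 = 52.3082.
Var(X) = E[X²] − (E[X])² = 52.3082 − 36.2585 = 16.0497.

16.0497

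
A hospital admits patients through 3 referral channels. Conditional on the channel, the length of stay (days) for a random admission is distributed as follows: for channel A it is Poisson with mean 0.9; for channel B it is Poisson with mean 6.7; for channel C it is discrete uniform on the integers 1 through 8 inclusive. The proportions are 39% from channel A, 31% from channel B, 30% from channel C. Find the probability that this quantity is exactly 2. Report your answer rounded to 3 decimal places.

0.110

Conditional on each channel, P(X = 2): A: 0.164661; B: 0.0276278; C: 0.125.
By total probability, P(X = 2) = 0.39·0.164661 + 0.31·0.0276278 + 0.3·0.125 = 0.110282.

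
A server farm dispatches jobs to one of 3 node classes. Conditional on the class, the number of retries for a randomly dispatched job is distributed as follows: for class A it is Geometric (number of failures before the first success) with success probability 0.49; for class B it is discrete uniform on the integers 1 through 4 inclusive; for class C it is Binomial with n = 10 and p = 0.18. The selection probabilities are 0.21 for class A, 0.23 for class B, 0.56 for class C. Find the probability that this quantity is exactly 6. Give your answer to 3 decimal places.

Conditional on each class, P(X = 6): A: 0.00862218; B: 0; C: 0.00322931.
By total probability, P(X = 6) = 0.21·0.00862218 + 0.23·0 + 0.56·0.00322931 = 0.00361907.

0.004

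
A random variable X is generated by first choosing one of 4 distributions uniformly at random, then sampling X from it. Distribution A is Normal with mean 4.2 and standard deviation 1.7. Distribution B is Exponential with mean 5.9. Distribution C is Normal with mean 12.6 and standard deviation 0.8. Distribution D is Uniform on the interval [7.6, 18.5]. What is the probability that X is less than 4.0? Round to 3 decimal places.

Conditional on each component, P(X < 4.0): A: 0.453174; B: 0.492352; C: 0; D: 0.
By total probability, P(X < 4.0) = 0.25·0.453174 + 0.25·0.492352 + 0.25·0 + 0.25·0 = 0.236381.

0.236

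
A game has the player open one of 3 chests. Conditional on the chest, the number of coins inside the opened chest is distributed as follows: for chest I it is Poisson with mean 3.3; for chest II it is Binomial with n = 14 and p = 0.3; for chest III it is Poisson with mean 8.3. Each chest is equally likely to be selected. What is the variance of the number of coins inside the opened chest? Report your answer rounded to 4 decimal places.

9.5822

Per component, I: μ=3.3, E[X²]=14.19; II: μ=4.2, E[X²]=20.58; III: μ=8.3, E[X²]=77.19.
E[X] = 0.333333·3.3 + 0.333333·4.2 + 0.333333·8.3 = 5.26667.
E[X²] = 0.333333·14.19 + 0.333333·20.58 + 0.333333·77.19 = 37.32.
Var(X) = E[X²] − (E[X])² = 37.32 − 27.7378 = 9.58222.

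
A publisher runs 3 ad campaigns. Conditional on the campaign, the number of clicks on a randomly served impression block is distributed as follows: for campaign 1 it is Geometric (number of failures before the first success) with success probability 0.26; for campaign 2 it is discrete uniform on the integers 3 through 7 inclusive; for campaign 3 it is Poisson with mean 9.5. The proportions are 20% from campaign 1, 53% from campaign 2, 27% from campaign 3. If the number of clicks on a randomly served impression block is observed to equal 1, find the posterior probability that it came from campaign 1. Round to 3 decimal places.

Likelihoods P(X=1 | ·): 1: 0.1924; 2: 0; 3: 0.000711092.
Posterior ∝ prior × likelihood. Numerator for 1: 0.2·0.1924 = 0.03848.
Normalizing constant: 0.2·0.1924 + 0.53·0 + 0.27·0.000711092 = 0.038672.
P(1 | observation) = 0.03848 / 0.038672 = 0.995035.

0.995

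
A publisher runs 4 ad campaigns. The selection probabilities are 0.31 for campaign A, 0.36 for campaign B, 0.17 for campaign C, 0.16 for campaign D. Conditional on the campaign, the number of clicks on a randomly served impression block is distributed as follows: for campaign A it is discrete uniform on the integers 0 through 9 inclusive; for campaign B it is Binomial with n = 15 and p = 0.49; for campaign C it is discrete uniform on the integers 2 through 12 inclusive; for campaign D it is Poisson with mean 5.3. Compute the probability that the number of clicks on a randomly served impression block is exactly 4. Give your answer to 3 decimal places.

Conditional on each campaign, P(X = 4): A: 0.1; B: 0.0477737; C: 0.0909091; D: 0.164109.
By total probability, P(X = 4) = 0.31·0.1 + 0.36·0.0477737 + 0.17·0.0909091 + 0.16·0.164109 = 0.0899105.

0.090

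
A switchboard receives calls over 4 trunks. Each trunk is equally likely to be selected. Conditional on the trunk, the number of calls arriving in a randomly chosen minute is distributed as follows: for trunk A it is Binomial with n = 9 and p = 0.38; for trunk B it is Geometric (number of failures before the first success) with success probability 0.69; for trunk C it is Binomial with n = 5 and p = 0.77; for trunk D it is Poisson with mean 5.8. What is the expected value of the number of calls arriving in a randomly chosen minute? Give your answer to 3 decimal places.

Component means — A: 3.42; B: 0.449275; C: 3.85; D: 5.8.
E[X] = 0.25·3.42 + 0.25·0.449275 + 0.25·3.85 + 0.25·5.8 = 3.37982.

3.380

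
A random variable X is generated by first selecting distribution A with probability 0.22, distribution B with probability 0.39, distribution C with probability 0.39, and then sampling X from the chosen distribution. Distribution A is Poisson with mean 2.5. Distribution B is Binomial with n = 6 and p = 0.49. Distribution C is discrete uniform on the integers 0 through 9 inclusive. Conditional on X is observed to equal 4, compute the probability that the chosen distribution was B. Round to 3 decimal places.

0.562

Likelihoods P(X=4 | ·): A: 0.133602; B: 0.224914; C: 0.1.
Posterior ∝ prior × likelihood. Numerator for B: 0.39·0.224914 = 0.0877163.
Normalizing constant: 0.22·0.133602 + 0.39·0.224914 + 0.39·0.1 = 0.156109.
P(B | observation) = 0.0877163 / 0.156109 = 0.561893.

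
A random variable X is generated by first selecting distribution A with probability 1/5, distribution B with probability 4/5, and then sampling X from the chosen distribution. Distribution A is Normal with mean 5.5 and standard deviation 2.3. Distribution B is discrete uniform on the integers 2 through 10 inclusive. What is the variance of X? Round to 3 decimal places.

6.431

Per component, A: μ=5.5, E[X²]=35.54; B: μ=6, E[X²]=42.6667.
E[X] = 0.2·5.5 + 0.8·6 = 5.9.
E[X²] = 0.2·35.54 + 0.8·42.6667 = 41.2413.
Var(X) = E[X²] − (E[X])² = 41.2413 − 34.81 = 6.43133.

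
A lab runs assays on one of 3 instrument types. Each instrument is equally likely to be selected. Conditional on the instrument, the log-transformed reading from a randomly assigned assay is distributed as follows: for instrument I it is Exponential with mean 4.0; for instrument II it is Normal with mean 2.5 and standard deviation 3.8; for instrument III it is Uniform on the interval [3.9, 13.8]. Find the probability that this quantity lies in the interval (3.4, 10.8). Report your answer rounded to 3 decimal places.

0.483

Conditional on each instrument, P(3.4 < X < 10.8): I: 0.360209; II: 0.391916; III: 0.69697.
By total probability, P(3.4 < X < 10.8) = 0.333333·0.360209 + 0.333333·0.391916 + 0.333333·0.69697 = 0.483032.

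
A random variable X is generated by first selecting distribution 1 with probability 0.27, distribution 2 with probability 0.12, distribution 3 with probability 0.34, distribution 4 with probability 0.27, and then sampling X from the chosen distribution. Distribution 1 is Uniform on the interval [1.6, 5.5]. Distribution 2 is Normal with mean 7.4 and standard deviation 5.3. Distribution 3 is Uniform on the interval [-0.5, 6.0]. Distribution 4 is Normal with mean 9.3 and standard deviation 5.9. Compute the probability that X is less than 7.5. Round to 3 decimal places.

0.774

Conditional on each component, P(X < 7.5): 1: 1; 2: 0.507527; 3: 1; 4: 0.380151.
By total probability, P(X < 7.5) = 0.27·1 + 0.12·0.507527 + 0.34·1 + 0.27·0.380151 = 0.773544.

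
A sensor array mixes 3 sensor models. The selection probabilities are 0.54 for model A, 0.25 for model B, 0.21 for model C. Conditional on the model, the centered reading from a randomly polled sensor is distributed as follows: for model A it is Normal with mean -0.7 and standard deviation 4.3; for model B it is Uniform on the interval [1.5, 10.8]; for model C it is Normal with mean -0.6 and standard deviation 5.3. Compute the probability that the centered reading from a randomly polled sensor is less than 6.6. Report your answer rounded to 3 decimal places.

0.845

Conditional on each model, P(X < 6.6): A: 0.955215; B: 0.548387; C: 0.912846.
By total probability, P(X < 6.6) = 0.54·0.955215 + 0.25·0.548387 + 0.21·0.912846 = 0.844611.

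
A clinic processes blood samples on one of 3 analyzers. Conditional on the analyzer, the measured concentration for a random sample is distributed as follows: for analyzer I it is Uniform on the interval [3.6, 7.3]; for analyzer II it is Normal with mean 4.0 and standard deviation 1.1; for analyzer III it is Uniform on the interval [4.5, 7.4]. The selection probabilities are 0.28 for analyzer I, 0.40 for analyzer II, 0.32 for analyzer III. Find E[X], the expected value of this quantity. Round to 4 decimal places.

5.0300

Component means — I: 5.45; II: 4; III: 5.95.
E[X] = 0.28·5.45 + 0.4·4 + 0.32·5.95 = 5.03.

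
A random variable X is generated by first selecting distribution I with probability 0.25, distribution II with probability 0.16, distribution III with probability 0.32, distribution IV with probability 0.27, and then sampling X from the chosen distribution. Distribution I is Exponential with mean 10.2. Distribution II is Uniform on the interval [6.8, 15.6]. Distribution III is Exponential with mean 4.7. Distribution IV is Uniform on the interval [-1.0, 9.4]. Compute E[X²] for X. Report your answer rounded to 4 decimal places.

For each component E[X²] = Var + (mean)², giving I: 208.08; II: 131.893; III: 44.18; IV: 26.6533.
Overall E[X²] = 0.25·208.08 + 0.16·131.893 + 0.32·44.18 + 0.27·26.6533 = 94.4569.

94.4569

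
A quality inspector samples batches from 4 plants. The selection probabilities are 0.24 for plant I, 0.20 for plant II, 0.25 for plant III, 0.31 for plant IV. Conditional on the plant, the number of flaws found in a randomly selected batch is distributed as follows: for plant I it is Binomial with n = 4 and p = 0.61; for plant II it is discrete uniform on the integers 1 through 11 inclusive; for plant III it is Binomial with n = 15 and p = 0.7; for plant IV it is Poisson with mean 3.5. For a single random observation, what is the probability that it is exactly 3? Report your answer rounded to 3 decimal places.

0.170

Conditional on each plant, P(X = 3): I: 0.35409; II: 0.0909091; III: 8.29393e-05; IV: 0.215785.
By total probability, P(X = 3) = 0.24·0.35409 + 0.2·0.0909091 + 0.25·8.29393e-05 + 0.31·0.215785 = 0.170078.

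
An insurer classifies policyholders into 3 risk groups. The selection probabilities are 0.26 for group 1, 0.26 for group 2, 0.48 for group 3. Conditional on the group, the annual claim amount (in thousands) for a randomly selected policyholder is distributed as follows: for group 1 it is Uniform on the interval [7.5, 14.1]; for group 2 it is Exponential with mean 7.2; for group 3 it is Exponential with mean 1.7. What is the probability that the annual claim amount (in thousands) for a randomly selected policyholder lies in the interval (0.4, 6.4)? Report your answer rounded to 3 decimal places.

Conditional on each group, P(0.4 < X < 6.4): 1: 0; 2: 0.534847; 3: 0.767164.
By total probability, P(0.4 < X < 6.4) = 0.26·0 + 0.26·0.534847 + 0.48·0.767164 = 0.507299.

0.507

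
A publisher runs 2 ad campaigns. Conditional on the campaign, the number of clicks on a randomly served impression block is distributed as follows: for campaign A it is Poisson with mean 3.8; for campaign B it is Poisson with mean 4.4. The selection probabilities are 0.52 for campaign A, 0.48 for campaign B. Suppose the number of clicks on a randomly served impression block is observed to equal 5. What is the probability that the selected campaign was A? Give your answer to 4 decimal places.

Likelihoods P(X=5 | ·): A: 0.147713; B: 0.168728.
Posterior ∝ prior × likelihood. Numerator for A: 0.52·0.147713 = 0.0768106.
Normalizing constant: 0.52·0.147713 + 0.48·0.168728 = 0.1578.
P(A | observation) = 0.0768106 / 0.1578 = 0.486759.

0.4868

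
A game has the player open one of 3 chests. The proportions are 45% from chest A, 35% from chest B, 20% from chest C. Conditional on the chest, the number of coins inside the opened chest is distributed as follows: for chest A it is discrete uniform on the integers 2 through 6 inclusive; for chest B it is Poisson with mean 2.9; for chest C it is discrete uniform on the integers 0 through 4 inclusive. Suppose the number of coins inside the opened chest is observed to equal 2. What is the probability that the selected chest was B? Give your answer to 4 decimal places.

Likelihoods P(X=2 | ·): A: 0.2; B: 0.231373; C: 0.2.
Posterior ∝ prior × likelihood. Numerator for B: 0.35·0.231373 = 0.0809804.
Normalizing constant: 0.45·0.2 + 0.35·0.231373 + 0.2·0.2 = 0.21098.
P(B | observation) = 0.0809804 / 0.21098 = 0.383829.

0.3838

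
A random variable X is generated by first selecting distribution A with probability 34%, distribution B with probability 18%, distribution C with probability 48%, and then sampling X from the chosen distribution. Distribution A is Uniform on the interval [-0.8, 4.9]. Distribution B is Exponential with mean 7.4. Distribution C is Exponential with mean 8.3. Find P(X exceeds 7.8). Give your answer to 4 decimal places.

0.2503

Conditional on each component, P(X > 7.8): A: 0; B: 0.348522; C: 0.390722.
By total probability, P(X > 7.8) = 0.34·0 + 0.18·0.348522 + 0.48·0.390722 = 0.25028.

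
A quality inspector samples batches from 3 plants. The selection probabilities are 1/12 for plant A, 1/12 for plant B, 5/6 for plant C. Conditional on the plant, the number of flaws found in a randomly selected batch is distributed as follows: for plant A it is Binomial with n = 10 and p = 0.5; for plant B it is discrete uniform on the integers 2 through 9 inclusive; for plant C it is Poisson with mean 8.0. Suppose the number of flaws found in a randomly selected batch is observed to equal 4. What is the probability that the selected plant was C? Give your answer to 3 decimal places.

0.634

Likelihoods P(X=4 | ·): A: 0.205078; B: 0.125; C: 0.0572523.
Posterior ∝ prior × likelihood. Numerator for C: 0.833333·0.0572523 = 0.0477102.
Normalizing constant: 0.0833333·0.205078 + 0.0833333·0.125 + 0.833333·0.0572523 = 0.0752168.
P(C | observation) = 0.0477102 / 0.0752168 = 0.634303.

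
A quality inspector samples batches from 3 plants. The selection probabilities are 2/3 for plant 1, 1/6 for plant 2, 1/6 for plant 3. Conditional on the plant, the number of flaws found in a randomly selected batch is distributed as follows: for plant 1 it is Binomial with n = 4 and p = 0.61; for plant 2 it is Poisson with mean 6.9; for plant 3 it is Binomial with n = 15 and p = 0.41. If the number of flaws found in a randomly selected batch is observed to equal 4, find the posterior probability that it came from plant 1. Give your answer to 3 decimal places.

0.724

Likelihoods P(X=4 | ·): 1: 0.138458; 2: 0.0951816; 3: 0.116316.
Posterior ∝ prior × likelihood. Numerator for 1: 0.666667·0.138458 = 0.0923056.
Normalizing constant: 0.666667·0.138458 + 0.166667·0.0951816 + 0.166667·0.116316 = 0.127555.
P(1 | observation) = 0.0923056 / 0.127555 = 0.723652.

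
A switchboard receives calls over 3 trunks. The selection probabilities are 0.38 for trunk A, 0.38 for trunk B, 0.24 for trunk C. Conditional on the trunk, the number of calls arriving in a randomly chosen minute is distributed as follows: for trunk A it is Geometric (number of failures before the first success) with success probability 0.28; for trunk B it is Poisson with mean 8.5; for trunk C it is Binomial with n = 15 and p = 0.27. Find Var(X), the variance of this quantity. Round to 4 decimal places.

14.5101

Per component, A: μ=2.57143, E[X²]=15.7959; B: μ=8.5, E[X²]=80.75; C: μ=4.05, E[X²]=19.359.
E[X] = 0.38·2.57143 + 0.38·8.5 + 0.24·4.05 = 5.17914.
E[X²] = 0.38·15.7959 + 0.38·80.75 + 0.24·19.359 = 41.3336.
Var(X) = E[X²] − (E[X])² = 41.3336 − 26.8235 = 14.5101.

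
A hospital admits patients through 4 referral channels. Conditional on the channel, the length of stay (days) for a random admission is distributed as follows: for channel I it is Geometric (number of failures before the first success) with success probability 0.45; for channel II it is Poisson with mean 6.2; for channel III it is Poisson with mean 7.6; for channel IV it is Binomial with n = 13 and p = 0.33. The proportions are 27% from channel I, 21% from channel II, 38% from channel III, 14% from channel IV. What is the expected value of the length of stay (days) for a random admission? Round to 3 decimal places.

Component means — I: 1.22222; II: 6.2; III: 7.6; IV: 4.29.
E[X] = 0.27·1.22222 + 0.21·6.2 + 0.38·7.6 + 0.14·4.29 = 5.1206.

5.121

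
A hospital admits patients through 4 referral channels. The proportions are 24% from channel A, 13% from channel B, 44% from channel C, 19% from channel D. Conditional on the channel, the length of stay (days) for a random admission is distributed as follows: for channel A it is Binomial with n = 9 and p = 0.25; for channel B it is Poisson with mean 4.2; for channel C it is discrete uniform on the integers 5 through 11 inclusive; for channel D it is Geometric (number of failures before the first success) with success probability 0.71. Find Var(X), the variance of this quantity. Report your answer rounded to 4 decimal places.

12.5840

Per component, A: μ=2.25, E[X²]=6.75; B: μ=4.2, E[X²]=21.84; C: μ=8, E[X²]=68; D: μ=0.408451, E[X²]=0.742115.
E[X] = 0.24·2.25 + 0.13·4.2 + 0.44·8 + 0.19·0.408451 = 4.68361.
E[X²] = 0.24·6.75 + 0.13·21.84 + 0.44·68 + 0.19·0.742115 = 34.5202.
Var(X) = E[X²] − (E[X])² = 34.5202 − 21.9362 = 12.584.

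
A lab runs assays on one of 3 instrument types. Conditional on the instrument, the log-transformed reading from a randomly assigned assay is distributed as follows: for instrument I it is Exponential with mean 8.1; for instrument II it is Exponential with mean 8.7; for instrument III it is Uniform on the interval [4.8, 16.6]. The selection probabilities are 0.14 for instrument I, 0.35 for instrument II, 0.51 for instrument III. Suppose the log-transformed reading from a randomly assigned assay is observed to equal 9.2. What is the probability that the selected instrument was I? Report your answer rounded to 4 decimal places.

0.0885

Likelihoods f(9.2 | ·): I: 0.0396499; II: 0.0399233; III: 0.0847458.
Posterior ∝ prior × likelihood. Numerator for I: 0.14·0.0396499 = 0.00555099.
Normalizing constant: 0.14·0.0396499 + 0.35·0.0399233 + 0.51·0.0847458 = 0.0627445.
P(I | observation) = 0.00555099 / 0.0627445 = 0.0884697.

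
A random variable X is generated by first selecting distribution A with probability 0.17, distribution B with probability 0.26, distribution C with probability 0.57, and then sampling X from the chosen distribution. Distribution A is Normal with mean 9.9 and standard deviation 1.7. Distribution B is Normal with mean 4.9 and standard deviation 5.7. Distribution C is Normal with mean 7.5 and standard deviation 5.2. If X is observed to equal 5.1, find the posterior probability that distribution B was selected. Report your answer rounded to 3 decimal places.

Likelihoods f(5.1 | ·): A: 0.00435807; B: 0.0699468; C: 0.0689685.
Posterior ∝ prior × likelihood. Numerator for B: 0.26·0.0699468 = 0.0181862.
Normalizing constant: 0.17·0.00435807 + 0.26·0.0699468 + 0.57·0.0689685 = 0.0582391.
P(B | observation) = 0.0181862 / 0.0582391 = 0.312268.

0.312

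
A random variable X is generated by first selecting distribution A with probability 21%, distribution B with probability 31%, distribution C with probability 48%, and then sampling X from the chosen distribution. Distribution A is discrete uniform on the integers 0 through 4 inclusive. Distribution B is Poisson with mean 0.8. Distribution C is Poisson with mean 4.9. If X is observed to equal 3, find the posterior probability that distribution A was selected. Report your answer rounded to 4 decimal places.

0.3388

Likelihoods P(X=3 | ·): A: 0.2; B: 0.0383427; C: 0.146014.
Posterior ∝ prior × likelihood. Numerator for A: 0.21·0.2 = 0.042.
Normalizing constant: 0.21·0.2 + 0.31·0.0383427 + 0.48·0.146014 = 0.123973.
P(A | observation) = 0.042 / 0.123973 = 0.338784.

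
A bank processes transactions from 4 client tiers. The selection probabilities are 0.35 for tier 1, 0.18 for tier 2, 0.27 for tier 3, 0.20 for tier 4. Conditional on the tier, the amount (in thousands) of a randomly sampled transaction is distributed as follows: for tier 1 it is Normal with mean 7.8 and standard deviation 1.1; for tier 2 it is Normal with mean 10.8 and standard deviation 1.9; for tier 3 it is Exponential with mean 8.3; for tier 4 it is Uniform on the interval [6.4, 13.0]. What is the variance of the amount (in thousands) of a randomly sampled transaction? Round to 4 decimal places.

21.6961

Per component, 1: μ=7.8, E[X²]=62.05; 2: μ=10.8, E[X²]=120.25; 3: μ=8.3, E[X²]=137.78; 4: μ=9.7, E[X²]=97.72.
E[X] = 0.35·7.8 + 0.18·10.8 + 0.27·8.3 + 0.2·9.7 = 8.855.
E[X²] = 0.35·62.05 + 0.18·120.25 + 0.27·137.78 + 0.2·97.72 = 100.107.
Var(X) = E[X²] − (E[X])² = 100.107 − 78.411 = 21.6961.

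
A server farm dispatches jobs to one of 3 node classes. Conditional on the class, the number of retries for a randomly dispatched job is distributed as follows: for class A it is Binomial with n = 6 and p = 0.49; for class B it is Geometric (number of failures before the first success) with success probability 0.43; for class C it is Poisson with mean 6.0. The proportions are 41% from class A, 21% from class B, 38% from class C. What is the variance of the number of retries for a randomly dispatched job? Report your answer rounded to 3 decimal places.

6.969

Per component, A: μ=2.94, E[X²]=10.143; B: μ=1.32558, E[X²]=4.83991; C: μ=6, E[X²]=42.
E[X] = 0.41·2.94 + 0.21·1.32558 + 0.38·6 = 3.76377.
E[X²] = 0.41·10.143 + 0.21·4.83991 + 0.38·42 = 21.135.
Var(X) = E[X²] − (E[X])² = 21.135 − 14.166 = 6.96903.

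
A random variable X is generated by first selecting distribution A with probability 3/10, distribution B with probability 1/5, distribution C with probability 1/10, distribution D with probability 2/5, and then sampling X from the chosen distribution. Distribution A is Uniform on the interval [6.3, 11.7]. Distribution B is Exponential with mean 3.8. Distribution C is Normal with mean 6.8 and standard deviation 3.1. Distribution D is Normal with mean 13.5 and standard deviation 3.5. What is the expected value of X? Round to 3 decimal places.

Component means — A: 9; B: 3.8; C: 6.8; D: 13.5.
E[X] = 0.3·9 + 0.2·3.8 + 0.1·6.8 + 0.4·13.5 = 9.54.

9.540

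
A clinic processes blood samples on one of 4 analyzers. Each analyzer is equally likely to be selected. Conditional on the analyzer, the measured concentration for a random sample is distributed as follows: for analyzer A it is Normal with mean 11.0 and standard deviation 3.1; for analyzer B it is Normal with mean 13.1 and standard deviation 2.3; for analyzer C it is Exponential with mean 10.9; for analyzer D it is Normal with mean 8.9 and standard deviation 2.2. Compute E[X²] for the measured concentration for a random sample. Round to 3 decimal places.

For each component E[X²] = Var + (mean)², giving A: 130.61; B: 176.9; C: 237.62; D: 84.05.
Overall E[X²] = 0.25·130.61 + 0.25·176.9 + 0.25·237.62 + 0.25·84.05 = 157.295.

157.295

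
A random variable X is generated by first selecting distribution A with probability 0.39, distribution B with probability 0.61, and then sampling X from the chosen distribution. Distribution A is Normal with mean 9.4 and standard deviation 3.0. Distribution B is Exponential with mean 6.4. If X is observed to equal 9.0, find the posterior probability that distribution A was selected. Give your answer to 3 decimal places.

0.688

Likelihoods f(9.0 | ·): A: 0.131804; B: 0.0382907.
Posterior ∝ prior × likelihood. Numerator for A: 0.39·0.131804 = 0.0514035.
Normalizing constant: 0.39·0.131804 + 0.61·0.0382907 = 0.0747609.
P(A | observation) = 0.0514035 / 0.0747609 = 0.687573.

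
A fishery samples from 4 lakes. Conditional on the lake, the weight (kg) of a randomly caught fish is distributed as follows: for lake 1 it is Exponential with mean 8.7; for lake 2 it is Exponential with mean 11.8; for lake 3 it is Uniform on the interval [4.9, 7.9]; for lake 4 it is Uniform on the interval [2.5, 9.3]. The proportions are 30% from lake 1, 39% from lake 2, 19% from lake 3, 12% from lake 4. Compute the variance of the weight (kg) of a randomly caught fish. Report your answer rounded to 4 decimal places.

83.1192

Per component, 1: μ=8.7, E[X²]=151.38; 2: μ=11.8, E[X²]=278.48; 3: μ=6.4, E[X²]=41.71; 4: μ=5.9, E[X²]=38.6633.
E[X] = 0.3·8.7 + 0.39·11.8 + 0.19·6.4 + 0.12·5.9 = 9.136.
E[X²] = 0.3·151.38 + 0.39·278.48 + 0.19·41.71 + 0.12·38.6633 = 166.586.
Var(X) = E[X²] − (E[X])² = 166.586 − 83.4665 = 83.1192.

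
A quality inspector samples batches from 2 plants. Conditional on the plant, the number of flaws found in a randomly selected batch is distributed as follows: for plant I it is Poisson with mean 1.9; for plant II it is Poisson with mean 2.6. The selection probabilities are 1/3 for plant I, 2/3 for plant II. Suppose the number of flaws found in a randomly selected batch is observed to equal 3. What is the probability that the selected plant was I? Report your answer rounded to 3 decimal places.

Likelihoods P(X=3 | ·): I: 0.170982; II: 0.217572.
Posterior ∝ prior × likelihood. Numerator for I: 0.333333·0.170982 = 0.056994.
Normalizing constant: 0.333333·0.170982 + 0.666667·0.217572 = 0.202042.
P(I | observation) = 0.056994 / 0.202042 = 0.28209.

0.282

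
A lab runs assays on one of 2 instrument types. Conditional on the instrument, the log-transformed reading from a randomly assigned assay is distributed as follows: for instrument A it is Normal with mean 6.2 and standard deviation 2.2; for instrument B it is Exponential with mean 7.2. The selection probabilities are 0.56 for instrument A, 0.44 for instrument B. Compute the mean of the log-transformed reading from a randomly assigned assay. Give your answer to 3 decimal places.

6.640

Component means — A: 6.2; B: 7.2.
E[X] = 0.56·6.2 + 0.44·7.2 = 6.64.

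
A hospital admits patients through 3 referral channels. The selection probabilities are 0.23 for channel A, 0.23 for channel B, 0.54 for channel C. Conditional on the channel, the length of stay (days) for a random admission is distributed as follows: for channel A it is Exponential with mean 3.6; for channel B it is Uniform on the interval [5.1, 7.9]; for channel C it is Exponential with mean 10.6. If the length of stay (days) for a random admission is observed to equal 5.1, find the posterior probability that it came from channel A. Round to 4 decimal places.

0.1200

Likelihoods f(5.1 | ·): A: 0.067367; B: 0.357143; C: 0.0583097.
Posterior ∝ prior × likelihood. Numerator for A: 0.23·0.067367 = 0.0154944.
Normalizing constant: 0.23·0.067367 + 0.23·0.357143 + 0.54·0.0583097 = 0.129125.
P(A | observation) = 0.0154944 / 0.129125 = 0.119996.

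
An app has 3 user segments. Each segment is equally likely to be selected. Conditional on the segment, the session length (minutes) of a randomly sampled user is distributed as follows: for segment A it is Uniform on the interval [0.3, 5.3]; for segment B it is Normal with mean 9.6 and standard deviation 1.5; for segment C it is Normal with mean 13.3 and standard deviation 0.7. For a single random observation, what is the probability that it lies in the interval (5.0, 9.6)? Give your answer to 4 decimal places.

0.1863

Conditional on each segment, P(5.0 < X < 9.6): A: 0.06; B: 0.498918; C: 6.26076e-08.
By total probability, P(5.0 < X < 9.6) = 0.333333·0.06 + 0.333333·0.498918 + 0.333333·6.26076e-08 = 0.186306.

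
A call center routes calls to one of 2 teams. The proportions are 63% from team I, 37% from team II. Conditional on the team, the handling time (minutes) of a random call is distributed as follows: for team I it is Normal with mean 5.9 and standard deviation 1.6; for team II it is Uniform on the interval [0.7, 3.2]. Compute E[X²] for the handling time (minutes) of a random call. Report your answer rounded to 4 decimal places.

25.1427

For each component E[X²] = Var + (mean)², giving I: 37.37; II: 4.32333.
Overall E[X²] = 0.63·37.37 + 0.37·4.32333 = 25.1427.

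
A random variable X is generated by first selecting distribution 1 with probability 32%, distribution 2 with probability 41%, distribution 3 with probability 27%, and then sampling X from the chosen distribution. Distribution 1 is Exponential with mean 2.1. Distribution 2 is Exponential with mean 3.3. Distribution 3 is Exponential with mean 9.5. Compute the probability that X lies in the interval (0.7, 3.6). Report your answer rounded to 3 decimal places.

0.432

Conditional on each component, P(0.7 < X < 3.6): 1: 0.536439; 2: 0.472956; 3: 0.244383.
By total probability, P(0.7 < X < 3.6) = 0.32·0.536439 + 0.41·0.472956 + 0.27·0.244383 = 0.431556.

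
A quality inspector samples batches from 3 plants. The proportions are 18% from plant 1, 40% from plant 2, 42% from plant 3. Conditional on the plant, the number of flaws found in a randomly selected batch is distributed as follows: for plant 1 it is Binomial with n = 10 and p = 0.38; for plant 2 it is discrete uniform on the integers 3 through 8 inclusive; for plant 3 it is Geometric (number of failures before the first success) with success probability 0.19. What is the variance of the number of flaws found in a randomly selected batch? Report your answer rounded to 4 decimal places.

11.4959

Per component, 1: μ=3.8, E[X²]=16.796; 2: μ=5.5, E[X²]=33.1667; 3: μ=4.26316, E[X²]=40.6122.
E[X] = 0.18·3.8 + 0.4·5.5 + 0.42·4.26316 = 4.67453.
E[X²] = 0.18·16.796 + 0.4·33.1667 + 0.42·40.6122 = 33.3471.
Var(X) = E[X²] − (E[X])² = 33.3471 − 21.8512 = 11.4959.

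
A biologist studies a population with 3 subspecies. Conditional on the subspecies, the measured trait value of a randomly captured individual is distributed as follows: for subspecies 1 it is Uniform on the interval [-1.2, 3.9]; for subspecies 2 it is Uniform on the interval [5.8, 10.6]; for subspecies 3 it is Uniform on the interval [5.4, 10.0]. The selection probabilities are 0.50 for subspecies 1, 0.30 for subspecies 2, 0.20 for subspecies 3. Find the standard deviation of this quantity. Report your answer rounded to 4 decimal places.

3.6191

Per component, 1: μ=1.35, E[X²]=3.99; 2: μ=8.2, E[X²]=69.16; 3: μ=7.7, E[X²]=61.0533.
E[X] = 0.5·1.35 + 0.3·8.2 + 0.2·7.7 = 4.675.
E[X²] = 0.5·3.99 + 0.3·69.16 + 0.2·61.0533 = 34.9537.
Var(X) = E[X²] − (E[X])² = 34.9537 − 21.8556 = 13.098.
SD(X) = √13.098 = 3.61912.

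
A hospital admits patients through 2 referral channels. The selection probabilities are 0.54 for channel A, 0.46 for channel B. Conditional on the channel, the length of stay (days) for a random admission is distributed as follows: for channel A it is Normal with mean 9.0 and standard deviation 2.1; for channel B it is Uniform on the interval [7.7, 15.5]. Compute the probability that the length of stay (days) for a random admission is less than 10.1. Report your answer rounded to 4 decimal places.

Conditional on each channel, P(X < 10.1): A: 0.699794; B: 0.307692.
By total probability, P(X < 10.1) = 0.54·0.699794 + 0.46·0.307692 = 0.519427.

0.5194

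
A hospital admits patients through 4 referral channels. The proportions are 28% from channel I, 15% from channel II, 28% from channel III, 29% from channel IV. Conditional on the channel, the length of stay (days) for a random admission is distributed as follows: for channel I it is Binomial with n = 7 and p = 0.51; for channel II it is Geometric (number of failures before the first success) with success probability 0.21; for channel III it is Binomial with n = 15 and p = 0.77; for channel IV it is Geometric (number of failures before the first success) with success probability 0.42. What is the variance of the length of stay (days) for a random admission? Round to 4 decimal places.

Per component, I: μ=3.57, E[X²]=14.4942; II: μ=3.7619, E[X²]=32.0658; III: μ=11.55, E[X²]=136.059; IV: μ=1.38095, E[X²]=5.19501.
E[X] = 0.28·3.57 + 0.15·3.7619 + 0.28·11.55 + 0.29·1.38095 = 5.19836.
E[X²] = 0.28·14.4942 + 0.15·32.0658 + 0.28·136.059 + 0.29·5.19501 = 48.4713.
Var(X) = E[X²] − (E[X])² = 48.4713 − 27.023 = 21.4483.

21.4483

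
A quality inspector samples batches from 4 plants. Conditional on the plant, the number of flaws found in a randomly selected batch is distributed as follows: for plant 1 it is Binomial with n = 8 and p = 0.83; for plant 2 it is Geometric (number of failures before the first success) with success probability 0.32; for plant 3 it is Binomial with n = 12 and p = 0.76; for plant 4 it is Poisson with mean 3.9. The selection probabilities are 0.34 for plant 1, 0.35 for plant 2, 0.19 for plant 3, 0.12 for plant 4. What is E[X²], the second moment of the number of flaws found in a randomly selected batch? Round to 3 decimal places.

37.791

For each component E[X²] = Var + (mean)², giving 1: 45.2184; 2: 11.1562; 3: 85.3632; 4: 19.11.
Overall E[X²] = 0.34·45.2184 + 0.35·11.1562 + 0.19·85.3632 + 0.12·19.11 = 37.7912.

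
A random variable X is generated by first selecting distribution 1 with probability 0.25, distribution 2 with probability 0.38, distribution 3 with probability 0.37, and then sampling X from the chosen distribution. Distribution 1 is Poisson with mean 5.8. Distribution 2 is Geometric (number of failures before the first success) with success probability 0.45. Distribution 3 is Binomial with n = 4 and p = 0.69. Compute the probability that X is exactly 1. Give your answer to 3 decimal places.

Conditional on each component, P(X = 1): 1: 0.0175598; 2: 0.2475; 3: 0.0822232.
By total probability, P(X = 1) = 0.25·0.0175598 + 0.38·0.2475 + 0.37·0.0822232 = 0.128863.

0.129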